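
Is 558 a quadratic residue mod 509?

yes

Reduce the numerator: 558 ≡ 49 (mod 509), so (558/509) = (49/509).
49 ≡ 1 (mod 4), so quadratic reciprocity gives (49/509) = (509/49). Reduce: 509 ≡ 19 (mod 49). Now have (19/49).
49 ≡ 1 (mod 4), so quadratic reciprocity gives (19/49) = (49/19). Reduce: 49 ≡ 11 (mod 19). Now have (11/19).
Both 11 ≡ 3 and 19 ≡ 3 (mod 4), so reciprocity gives (11/19) = -(19/11). Reduce: 19 ≡ 8 (mod 11). Now have -(8/11).
Factor out 2: 8 = 2^3. Since 11 ≡ 3 (mod 8), (2/11) = -1, and (2/11)^3 = -1. Now have (1/11).
(1/11) = 1. Collecting the sign factors: 1.
(558/509) = 1, and 509 is prime, so 558 is a quadratic residue mod 509.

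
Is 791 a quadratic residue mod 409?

yes

Reduce the numerator: 791 ≡ 382 (mod 409), so (791/409) = (382/409).
Factor out 2: 382 = 2·191. Since 409 ≡ 1 (mod 8), (2/409) = +1. Now have (191/409).
409 ≡ 1 (mod 4), so quadratic reciprocity gives (191/409) = (409/191). Reduce: 409 ≡ 27 (mod 191). Now have (27/191).
Both 27 ≡ 3 and 191 ≡ 3 (mod 4), so reciprocity gives (27/191) = -(191/27). Reduce: 191 ≡ 2 (mod 27). Now have -(2/27).
Factor out 2: 2 = 2. Since 27 ≡ 3 (mod 8), (2/27) = -1. Now have (1/27).
(1/27) = 1. Collecting the sign factors: 1.
The Legendre symbol is 1, so x^2 ≡ 791 (mod 409) has solution.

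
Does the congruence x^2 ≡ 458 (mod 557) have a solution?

no

(458/557)
  = -(229/557)    [557 ≡ 5 mod 8 ⇒ (2/557) = -1]
  = -(557/229)    [QR: 229 ≡ 1 mod 4, sign kept]
  = -(99/229)    [557 ≡ 99 mod 229]
  = -(229/99)    [QR: 229 ≡ 1 mod 4, sign kept]
  = -(31/99)    [229 ≡ 31 mod 99]
  = (99/31)    [QR: both ≡ 3 mod 4, sign flips]
  = (6/31)    [99 ≡ 6 mod 31]
  = (3/31)    [31 ≡ 7 mod 8 ⇒ (2/31) = +1]
  = -(31/3)    [QR: both ≡ 3 mod 4, sign flips]
  = -(1/3)    [31 ≡ 1 mod 3]
  = -1    [(1/3) = 1]
(458/557) = -1, and 557 is prime, so 458 is not a quadratic residue mod 557.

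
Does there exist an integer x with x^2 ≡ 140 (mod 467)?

(140|467)
  = (35|467)    [467 ≡ 3 mod 8 ⇒ (2|467)^2 = +1]
  = -(467|35)    [QR: both ≡ 3 mod 4, sign flips]
  = -(12|35)    [467 ≡ 12 mod 35]
  = -(3|35)    [35 ≡ 3 mod 8 ⇒ (2|35)^2 = +1]
  = (35|3)    [QR: both ≡ 3 mod 4, sign flips]
  = (2|3)    [35 ≡ 2 mod 3]
  = -(1|3)    [3 ≡ 3 mod 8 ⇒ (2|3) = -1]
  = -1    [(1|3) = 1]
(140|467) = -1, and 467 is prime, so 140 is not a quadratic residue mod 467.

no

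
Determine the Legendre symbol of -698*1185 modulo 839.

By multiplicativity, (-698·1185/839) = (-698/839)·(1185/839).
First factor (-698/839):
(-698/839)
  = -(698/839)    [839 ≡ 3 mod 4 ⇒ (-1/839) = -1]
  = -(349/839)    [839 ≡ 7 mod 8 ⇒ (2/839) = +1]
  = -(839/349)    [QR: 349 ≡ 1 mod 4, sign kept]
  = -(141/349)    [839 ≡ 141 mod 349]
  = -(349/141)    [QR: 141 ≡ 1 mod 4, sign kept]
  = -(67/141)    [349 ≡ 67 mod 141]
  = -(141/67)    [QR: 141 ≡ 1 mod 4, sign kept]
  = -(7/67)    [141 ≡ 7 mod 67]
  = (67/7)    [QR: both ≡ 3 mod 4, sign flips]
  = (4/7)    [67 ≡ 4 mod 7]
  = (1/7)    [7 ≡ 7 mod 8 ⇒ (2/7)^2 = +1]
  = 1    [(1/7) = 1]
Second factor (1185/839):
(1185/839)
  = (346/839)    [1185 ≡ 346 mod 839]
  = (173/839)    [839 ≡ 7 mod 8 ⇒ (2/839) = +1]
  = (839/173)    [QR: 173 ≡ 1 mod 4, sign kept]
  = (147/173)    [839 ≡ 147 mod 173]
  = (173/147)    [QR: 173 ≡ 1 mod 4, sign kept]
  = (26/147)    [173 ≡ 26 mod 147]
  = -(13/147)    [147 ≡ 3 mod 8 ⇒ (2/147) = -1]
  = -(147/13)    [QR: 13 ≡ 1 mod 4, sign kept]
  = -(4/13)    [147 ≡ 4 mod 13]
  = -(1/13)    [13 ≡ 5 mod 8 ⇒ (2/13)^2 = +1]
  = -1    [(1/13) = 1]
Product: (1)·(-1) = -1.

-1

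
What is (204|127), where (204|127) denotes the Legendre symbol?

Reduce the numerator: 204 ≡ 77 (mod 127), so (204|127) = (77|127).
77 ≡ 1 (mod 4), so quadratic reciprocity gives (77|127) = (127|77). Reduce: 127 ≡ 50 (mod 77). Now have (50|77).
Factor out 2: 50 = 2·25. Since 77 ≡ 5 (mod 8), (2|77) = -1. Now have -(25|77).
25 ≡ 1 (mod 4), so quadratic reciprocity gives (25|77) = (77|25). Reduce: 77 ≡ 2 (mod 25). Now have -(2|25).
Factor out 2: 2 = 2. Since 25 ≡ 1 (mod 8), (2|25) = +1. Now have -(1|25).
(1|25) = 1. Collecting the sign factors: -1.

-1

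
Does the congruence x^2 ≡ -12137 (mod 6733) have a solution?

Pull out -1: (-12137/6733) = (-1/6733)·(12137/6733). Since 6733 ≡ 1 (mod 4), (-1/6733) = +1. Now have (12137/6733).
Reduce the numerator: 12137 ≡ 5404 (mod 6733), so (12137/6733) = (5404/6733).
Factor out 2: 5404 = 2^2·1351. Since 6733 ≡ 5 (mod 8), (2/6733) = -1, and (2/6733)^2 = +1. Now have (1351/6733).
6733 ≡ 1 (mod 4), so quadratic reciprocity gives (1351/6733) = (6733/1351). Reduce: 6733 ≡ 1329 (mod 1351). Now have (1329/1351).
1329 ≡ 1 (mod 4), so quadratic reciprocity gives (1329/1351) = (1351/1329). Reduce: 1351 ≡ 22 (mod 1329). Now have (22/1329).
Factor out 2: 22 = 2·11. Since 1329 ≡ 1 (mod 8), (2/1329) = +1. Now have (11/1329).
1329 ≡ 1 (mod 4), so quadratic reciprocity gives (11/1329) = (1329/11). Reduce: 1329 ≡ 9 (mod 11). Now have (9/11).
9 ≡ 1 (mod 4), so quadratic reciprocity gives (9/11) = (11/9). Reduce: 11 ≡ 2 (mod 9). Now have (2/9).
Factor out 2: 2 = 2. Since 9 ≡ 1 (mod 8), (2/9) = +1. Now have (1/9).
(1/9) = 1. Collecting the sign factors: 1.
(-12137/6733) = 1, and 6733 is prime, so -12137 is a quadratic residue mod 6733.

yes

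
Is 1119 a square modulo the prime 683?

yes

(1119|683)
  = (436|683)    [1119 ≡ 436 mod 683]
  = (109|683)    [683 ≡ 3 mod 8 ⇒ (2|683)^2 = +1]
  = (683|109)    [QR: 109 ≡ 1 mod 4, sign kept]
  = (29|109)    [683 ≡ 29 mod 109]
  = (109|29)    [QR: 29 ≡ 1 mod 4, sign kept]
  = (22|29)    [109 ≡ 22 mod 29]
  = -(11|29)    [29 ≡ 5 mod 8 ⇒ (2|29) = -1]
  = -(29|11)    [QR: 29 ≡ 1 mod 4, sign kept]
  = -(7|11)    [29 ≡ 7 mod 11]
  = (11|7)    [QR: both ≡ 3 mod 4, sign flips]
  = (4|7)    [11 ≡ 4 mod 7]
  = (1|7)    [7 ≡ 7 mod 8 ⇒ (2|7)^2 = +1]
  = 1    [(1|7) = 1]
The Legendre symbol is 1, so x^2 ≡ 1119 (mod 683) has solution.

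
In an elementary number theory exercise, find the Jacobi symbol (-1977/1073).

Pull out -1: (-1977/1073) = (-1/1073)·(1977/1073). Since 1073 ≡ 1 (mod 4), (-1/1073) = +1. Now have (1977/1073).
Reduce the numerator: 1977 ≡ 904 (mod 1073), so (1977/1073) = (904/1073).
Factor out 2: 904 = 2^3·113. Since 1073 ≡ 1 (mod 8), (2/1073) = +1, and (2/1073)^3 = +1. Now have (113/1073).
113 ≡ 1 (mod 4), so quadratic reciprocity gives (113/1073) = (1073/113). Reduce: 1073 ≡ 56 (mod 113). Now have (56/113).
Factor out 2: 56 = 2^3·7. Since 113 ≡ 1 (mod 8), (2/113) = +1, and (2/113)^3 = +1. Now have (7/113).
113 ≡ 1 (mod 4), so quadratic reciprocity gives (7/113) = (113/7). Reduce: 113 ≡ 1 (mod 7). Now have (1/7).
(1/7) = 1. Collecting the sign factors: 1.

1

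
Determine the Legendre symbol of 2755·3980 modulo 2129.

By multiplicativity, (2755·3980/2129) = (2755/2129)·(3980/2129).
First factor (2755/2129):
Reduce the numerator: 2755 ≡ 626 (mod 2129), so (2755/2129) = (626/2129).
Factor out 2: 626 = 2·313. Since 2129 ≡ 1 (mod 8), (2/2129) = +1. Now have (313/2129).
313 ≡ 1 (mod 4), so quadratic reciprocity gives (313/2129) = (2129/313). Reduce: 2129 ≡ 251 (mod 313). Now have (251/313).
313 ≡ 1 (mod 4), so quadratic reciprocity gives (251/313) = (313/251). Reduce: 313 ≡ 62 (mod 251). Now have (62/251).
Factor out 2: 62 = 2·31. Since 251 ≡ 3 (mod 8), (2/251) = -1. Now have -(31/251).
Both 31 ≡ 3 and 251 ≡ 3 (mod 4), so reciprocity gives (31/251) = -(251/31). Reduce: 251 ≡ 3 (mod 31). Now have (3/31).
Both 3 ≡ 3 and 31 ≡ 3 (mod 4), so reciprocity gives (3/31) = -(31/3). Reduce: 31 ≡ 1 (mod 3). Now have -(1/3).
(1/3) = 1. Collecting the sign factors: -1.
Second factor (3980/2129):
Reduce the numerator: 3980 ≡ 1851 (mod 2129), so (3980/2129) = (1851/2129).
2129 ≡ 1 (mod 4), so quadratic reciprocity gives (1851/2129) = (2129/1851). Reduce: 2129 ≡ 278 (mod 1851). Now have (278/1851).
Factor out 2: 278 = 2·139. Since 1851 ≡ 3 (mod 8), (2/1851) = -1. Now have -(139/1851).
Both 139 ≡ 3 and 1851 ≡ 3 (mod 4), so reciprocity gives (139/1851) = -(1851/139). Reduce: 1851 ≡ 44 (mod 139). Now have (44/139).
Factor out 2: 44 = 2^2·11. Since 139 ≡ 3 (mod 8), (2/139) = -1, and (2/139)^2 = +1. Now have (11/139).
Both 11 ≡ 3 and 139 ≡ 3 (mod 4), so reciprocity gives (11/139) = -(139/11). Reduce: 139 ≡ 7 (mod 11). Now have -(7/11).
Both 7 ≡ 3 and 11 ≡ 3 (mod 4), so reciprocity gives (7/11) = -(11/7). Reduce: 11 ≡ 4 (mod 7). Now have (4/7).
Factor out 2: 4 = 2^2. Since 7 ≡ 7 (mod 8), (2/7) = +1, and (2/7)^2 = +1. Now have (1/7).
(1/7) = 1. Collecting the sign factors: 1.
Product: (-1)·(1) = -1.

-1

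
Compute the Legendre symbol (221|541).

(221|541)
  = (541|221)    [QR: 221 ≡ 1 mod 4, sign kept]
  = (99|221)    [541 ≡ 99 mod 221]
  = (221|99)    [QR: 221 ≡ 1 mod 4, sign kept]
  = (23|99)    [221 ≡ 23 mod 99]
  = -(99|23)    [QR: both ≡ 3 mod 4, sign flips]
  = -(7|23)    [99 ≡ 7 mod 23]
  = (23|7)    [QR: both ≡ 3 mod 4, sign flips]
  = (2|7)    [23 ≡ 2 mod 7]
  = (1|7)    [7 ≡ 7 mod 8 ⇒ (2|7) = +1]
  = 1    [(1|7) = 1]

1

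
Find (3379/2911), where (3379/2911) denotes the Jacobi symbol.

1

Reduce the numerator: 3379 ≡ 468 (mod 2911), so (3379/2911) = (468/2911).
Factor out 2: 468 = 2^2·117. Since 2911 ≡ 7 (mod 8), (2/2911) = +1, and (2/2911)^2 = +1. Now have (117/2911).
117 ≡ 1 (mod 4), so quadratic reciprocity gives (117/2911) = (2911/117). Reduce: 2911 ≡ 103 (mod 117). Now have (103/117).
117 ≡ 1 (mod 4), so quadratic reciprocity gives (103/117) = (117/103). Reduce: 117 ≡ 14 (mod 103). Now have (14/103).
Factor out 2: 14 = 2·7. Since 103 ≡ 7 (mod 8), (2/103) = +1. Now have (7/103).
Both 7 ≡ 3 and 103 ≡ 3 (mod 4), so reciprocity gives (7/103) = -(103/7). Reduce: 103 ≡ 5 (mod 7). Now have -(5/7).
5 ≡ 1 (mod 4), so quadratic reciprocity gives (5/7) = (7/5). Reduce: 7 ≡ 2 (mod 5). Now have -(2/5).
Factor out 2: 2 = 2. Since 5 ≡ 5 (mod 8), (2/5) = -1. Now have (1/5).
(1/5) = 1. Collecting the sign factors: 1.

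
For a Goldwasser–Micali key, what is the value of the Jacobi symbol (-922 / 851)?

-1

Reduce the numerator: -922 ≡ 780 (mod 851), so (-922 / 851) = (780 / 851).
Factor out 2: 780 = 2^2·195. Since 851 ≡ 3 (mod 8), (2 / 851) = -1, and (2 / 851)^2 = +1. Now have (195 / 851).
Both 195 ≡ 3 and 851 ≡ 3 (mod 4), so reciprocity gives (195 / 851) = -(851 / 195). Reduce: 851 ≡ 71 (mod 195). Now have -(71 / 195).
Both 71 ≡ 3 and 195 ≡ 3 (mod 4), so reciprocity gives (71 / 195) = -(195 / 71). Reduce: 195 ≡ 53 (mod 71). Now have (53 / 71).
53 ≡ 1 (mod 4), so quadratic reciprocity gives (53 / 71) = (71 / 53). Reduce: 71 ≡ 18 (mod 53). Now have (18 / 53).
Factor out 2: 18 = 2·9. Since 53 ≡ 5 (mod 8), (2 / 53) = -1. Now have -(9 / 53).
9 ≡ 1 (mod 4), so quadratic reciprocity gives (9 / 53) = (53 / 9). Reduce: 53 ≡ 8 (mod 9). Now have -(8 / 9).
Factor out 2: 8 = 2^3. Since 9 ≡ 1 (mod 8), (2 / 9) = +1, and (2 / 9)^3 = +1. Now have -(1 / 9).
(1 / 9) = 1. Collecting the sign factors: -1.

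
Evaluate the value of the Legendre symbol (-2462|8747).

-1

(-2462|8747)
  = (6285|8747)    [-2462 ≡ 6285 mod 8747]
  = (8747|6285)    [QR: 6285 ≡ 1 mod 4, sign kept]
  = (2462|6285)    [8747 ≡ 2462 mod 6285]
  = -(1231|6285)    [6285 ≡ 5 mod 8 ⇒ (2|6285) = -1]
  = -(6285|1231)    [QR: 6285 ≡ 1 mod 4, sign kept]
  = -(130|1231)    [6285 ≡ 130 mod 1231]
  = -(65|1231)    [1231 ≡ 7 mod 8 ⇒ (2|1231) = +1]
  = -(1231|65)    [QR: 65 ≡ 1 mod 4, sign kept]
  = -(61|65)    [1231 ≡ 61 mod 65]
  = -(65|61)    [QR: 61 ≡ 1 mod 4, sign kept]
  = -(4|61)    [65 ≡ 4 mod 61]
  = -(1|61)    [61 ≡ 5 mod 8 ⇒ (2|61)^2 = +1]
  = -1    [(1|61) = 1]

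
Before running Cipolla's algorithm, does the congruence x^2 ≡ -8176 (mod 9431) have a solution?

no

Reduce the numerator: -8176 ≡ 1255 (mod 9431), so (-8176/9431) = (1255/9431).
Both 1255 ≡ 3 and 9431 ≡ 3 (mod 4), so reciprocity gives (1255/9431) = -(9431/1255). Reduce: 9431 ≡ 646 (mod 1255). Now have -(646/1255).
Factor out 2: 646 = 2·323. Since 1255 ≡ 7 (mod 8), (2/1255) = +1. Now have -(323/1255).
Both 323 ≡ 3 and 1255 ≡ 3 (mod 4), so reciprocity gives (323/1255) = -(1255/323). Reduce: 1255 ≡ 286 (mod 323). Now have (286/323).
Factor out 2: 286 = 2·143. Since 323 ≡ 3 (mod 8), (2/323) = -1. Now have -(143/323).
Both 143 ≡ 3 and 323 ≡ 3 (mod 4), so reciprocity gives (143/323) = -(323/143). Reduce: 323 ≡ 37 (mod 143). Now have (37/143).
37 ≡ 1 (mod 4), so quadratic reciprocity gives (37/143) = (143/37). Reduce: 143 ≡ 32 (mod 37). Now have (32/37).
Factor out 2: 32 = 2^5. Since 37 ≡ 5 (mod 8), (2/37) = -1, and (2/37)^5 = -1. Now have -(1/37).
(1/37) = 1. Collecting the sign factors: -1.
(-8176/9431) = -1, and 9431 is prime, so -8176 is not a quadratic residue mod 9431.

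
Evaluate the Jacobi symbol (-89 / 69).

1

Pull out -1: (-89 / 69) = (-1 / 69)·(89 / 69). Since 69 ≡ 1 (mod 4), (-1 / 69) = +1. Now have (89 / 69).
Reduce the numerator: 89 ≡ 20 (mod 69), so (89 / 69) = (20 / 69).
Factor out 2: 20 = 2^2·5. Since 69 ≡ 5 (mod 8), (2 / 69) = -1, and (2 / 69)^2 = +1. Now have (5 / 69).
5 ≡ 1 (mod 4), so quadratic reciprocity gives (5 / 69) = (69 / 5). Reduce: 69 ≡ 4 (mod 5). Now have (4 / 5).
Factor out 2: 4 = 2^2. Since 5 ≡ 5 (mod 8), (2 / 5) = -1, and (2 / 5)^2 = +1. Now have (1 / 5).
(1 / 5) = 1. Collecting the sign factors: 1.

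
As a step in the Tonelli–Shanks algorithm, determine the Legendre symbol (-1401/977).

Reduce the numerator: -1401 ≡ 553 (mod 977), so (-1401/977) = (553/977).
553 ≡ 1 (mod 4), so quadratic reciprocity gives (553/977) = (977/553). Reduce: 977 ≡ 424 (mod 553). Now have (424/553).
Factor out 2: 424 = 2^3·53. Since 553 ≡ 1 (mod 8), (2/553) = +1, and (2/553)^3 = +1. Now have (53/553).
53 ≡ 1 (mod 4), so quadratic reciprocity gives (53/553) = (553/53). Reduce: 553 ≡ 23 (mod 53). Now have (23/53).
53 ≡ 1 (mod 4), so quadratic reciprocity gives (23/53) = (53/23). Reduce: 53 ≡ 7 (mod 23). Now have (7/23).
Both 7 ≡ 3 and 23 ≡ 3 (mod 4), so reciprocity gives (7/23) = -(23/7). Reduce: 23 ≡ 2 (mod 7). Now have -(2/7).
Factor out 2: 2 = 2. Since 7 ≡ 7 (mod 8), (2/7) = +1. Now have -(1/7).
(1/7) = 1. Collecting the sign factors: -1.

-1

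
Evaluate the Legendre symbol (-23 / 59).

(-23 / 59)
  = -(23 / 59)    [59 ≡ 3 mod 4 ⇒ (-1 / 59) = -1]
  = (59 / 23)    [QR: both ≡ 3 mod 4, sign flips]
  = (13 / 23)    [59 ≡ 13 mod 23]
  = (23 / 13)    [QR: 13 ≡ 1 mod 4, sign kept]
  = (10 / 13)    [23 ≡ 10 mod 13]
  = -(5 / 13)    [13 ≡ 5 mod 8 ⇒ (2 / 13) = -1]
  = -(13 / 5)    [QR: 5 ≡ 1 mod 4, sign kept]
  = -(3 / 5)    [13 ≡ 3 mod 5]
  = -(5 / 3)    [QR: 5 ≡ 1 mod 4, sign kept]
  = -(2 / 3)    [5 ≡ 2 mod 3]
  = (1 / 3)    [3 ≡ 3 mod 8 ⇒ (2 / 3) = -1]
  = 1    [(1 / 3) = 1]

1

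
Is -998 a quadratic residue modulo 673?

Reduce the numerator: -998 ≡ 348 (mod 673), so (-998|673) = (348|673).
Factor out 2: 348 = 2^2·87. Since 673 ≡ 1 (mod 8), (2|673) = +1, and (2|673)^2 = +1. Now have (87|673).
673 ≡ 1 (mod 4), so quadratic reciprocity gives (87|673) = (673|87). Reduce: 673 ≡ 64 (mod 87). Now have (64|87).
Factor out 2: 64 = 2^6. Since 87 ≡ 7 (mod 8), (2|87) = +1, and (2|87)^6 = +1. Now have (1|87).
(1|87) = 1. Collecting the sign factors: 1.
The Legendre symbol is 1, so x^2 ≡ -998 (mod 673) has solution.

yes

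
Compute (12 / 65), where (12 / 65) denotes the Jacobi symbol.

(12 / 65)
  = (3 / 65)    [65 ≡ 1 mod 8 ⇒ (2 / 65)^2 = +1]
  = (65 / 3)    [QR: 65 ≡ 1 mod 4, sign kept]
  = (2 / 3)    [65 ≡ 2 mod 3]
  = -(1 / 3)    [3 ≡ 3 mod 8 ⇒ (2 / 3) = -1]
  = -1    [(1 / 3) = 1]

-1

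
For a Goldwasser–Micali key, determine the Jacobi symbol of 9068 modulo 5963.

1

(9068 / 5963)
  = (3105 / 5963)    [9068 ≡ 3105 mod 5963]
  = (5963 / 3105)    [QR: 3105 ≡ 1 mod 4, sign kept]
  = (2858 / 3105)    [5963 ≡ 2858 mod 3105]
  = (1429 / 3105)    [3105 ≡ 1 mod 8 ⇒ (2 / 3105) = +1]
  = (3105 / 1429)    [QR: 1429 ≡ 1 mod 4, sign kept]
  = (247 / 1429)    [3105 ≡ 247 mod 1429]
  = (1429 / 247)    [QR: 1429 ≡ 1 mod 4, sign kept]
  = (194 / 247)    [1429 ≡ 194 mod 247]
  = (97 / 247)    [247 ≡ 7 mod 8 ⇒ (2 / 247) = +1]
  = (247 / 97)    [QR: 97 ≡ 1 mod 4, sign kept]
  = (53 / 97)    [247 ≡ 53 mod 97]
  = (97 / 53)    [QR: 53 ≡ 1 mod 4, sign kept]
  = (44 / 53)    [97 ≡ 44 mod 53]
  = (11 / 53)    [53 ≡ 5 mod 8 ⇒ (2 / 53)^2 = +1]
  = (53 / 11)    [QR: 53 ≡ 1 mod 4, sign kept]
  = (9 / 11)    [53 ≡ 9 mod 11]
  = (11 / 9)    [QR: 9 ≡ 1 mod 4, sign kept]
  = (2 / 9)    [11 ≡ 2 mod 9]
  = (1 / 9)    [9 ≡ 1 mod 8 ⇒ (2 / 9) = +1]
  = 1    [(1 / 9) = 1]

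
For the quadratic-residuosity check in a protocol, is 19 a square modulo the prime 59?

Both 19 ≡ 3 and 59 ≡ 3 (mod 4), so reciprocity gives (19|59) = -(59|19). Reduce: 59 ≡ 2 (mod 19). Now have -(2|19).
Factor out 2: 2 = 2. Since 19 ≡ 3 (mod 8), (2|19) = -1. Now have (1|19).
(1|19) = 1. Collecting the sign factors: 1.
The Legendre symbol is 1, so x^2 ≡ 19 (mod 59) has solution.

yes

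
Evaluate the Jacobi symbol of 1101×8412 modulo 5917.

By multiplicativity, (1101·8412/5917) = (1101/5917)·(8412/5917).
First factor (1101/5917):
(1101/5917)
  = (5917/1101)    [QR: 1101 ≡ 1 mod 4, sign kept]
  = (412/1101)    [5917 ≡ 412 mod 1101]
  = (103/1101)    [1101 ≡ 5 mod 8 ⇒ (2/1101)^2 = +1]
  = (1101/103)    [QR: 1101 ≡ 1 mod 4, sign kept]
  = (71/103)    [1101 ≡ 71 mod 103]
  = -(103/71)    [QR: both ≡ 3 mod 4, sign flips]
  = -(32/71)    [103 ≡ 32 mod 71]
  = -(1/71)    [71 ≡ 7 mod 8 ⇒ (2/71)^5 = +1]
  = -1    [(1/71) = 1]
Second factor (8412/5917):
(8412/5917)
  = (2495/5917)    [8412 ≡ 2495 mod 5917]
  = (5917/2495)    [QR: 5917 ≡ 1 mod 4, sign kept]
  = (927/2495)    [5917 ≡ 927 mod 2495]
  = -(2495/927)    [QR: both ≡ 3 mod 4, sign flips]
  = -(641/927)    [2495 ≡ 641 mod 927]
  = -(927/641)    [QR: 641 ≡ 1 mod 4, sign kept]
  = -(286/641)    [927 ≡ 286 mod 641]
  = -(143/641)    [641 ≡ 1 mod 8 ⇒ (2/641) = +1]
  = -(641/143)    [QR: 641 ≡ 1 mod 4, sign kept]
  = -(69/143)    [641 ≡ 69 mod 143]
  = -(143/69)    [QR: 69 ≡ 1 mod 4, sign kept]
  = -(5/69)    [143 ≡ 5 mod 69]
  = -(69/5)    [QR: 5 ≡ 1 mod 4, sign kept]
  = -(4/5)    [69 ≡ 4 mod 5]
  = -(1/5)    [5 ≡ 5 mod 8 ⇒ (2/5)^2 = +1]
  = -1    [(1/5) = 1]
Product: (-1)·(-1) = 1.

1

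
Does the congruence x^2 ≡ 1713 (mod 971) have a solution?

no

Reduce the numerator: 1713 ≡ 742 (mod 971), so (1713/971) = (742/971).
Factor out 2: 742 = 2·371. Since 971 ≡ 3 (mod 8), (2/971) = -1. Now have -(371/971).
Both 371 ≡ 3 and 971 ≡ 3 (mod 4), so reciprocity gives (371/971) = -(971/371). Reduce: 971 ≡ 229 (mod 371). Now have (229/371).
229 ≡ 1 (mod 4), so quadratic reciprocity gives (229/371) = (371/229). Reduce: 371 ≡ 142 (mod 229). Now have (142/229).
Factor out 2: 142 = 2·71. Since 229 ≡ 5 (mod 8), (2/229) = -1. Now have -(71/229).
229 ≡ 1 (mod 4), so quadratic reciprocity gives (71/229) = (229/71). Reduce: 229 ≡ 16 (mod 71). Now have -(16/71).
Factor out 2: 16 = 2^4. Since 71 ≡ 7 (mod 8), (2/71) = +1, and (2/71)^4 = +1. Now have -(1/71).
(1/71) = 1. Collecting the sign factors: -1.
The Legendre symbol is -1, so x^2 ≡ 1713 (mod 971) has no solution.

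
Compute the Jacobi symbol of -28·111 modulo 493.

-1

By multiplicativity, (-28·111/493) = (-28/493)·(111/493).
First factor (-28/493):
Reduce the numerator: -28 ≡ 465 (mod 493), so (-28/493) = (465/493).
465 ≡ 1 (mod 4), so quadratic reciprocity gives (465/493) = (493/465). Reduce: 493 ≡ 28 (mod 465). Now have (28/465).
Factor out 2: 28 = 2^2·7. Since 465 ≡ 1 (mod 8), (2/465) = +1, and (2/465)^2 = +1. Now have (7/465).
465 ≡ 1 (mod 4), so quadratic reciprocity gives (7/465) = (465/7). Reduce: 465 ≡ 3 (mod 7). Now have (3/7).
Both 3 ≡ 3 and 7 ≡ 3 (mod 4), so reciprocity gives (3/7) = -(7/3). Reduce: 7 ≡ 1 (mod 3). Now have -(1/3).
(1/3) = 1. Collecting the sign factors: -1.
Second factor (111/493):
493 ≡ 1 (mod 4), so quadratic reciprocity gives (111/493) = (493/111). Reduce: 493 ≡ 49 (mod 111). Now have (49/111).
49 ≡ 1 (mod 4), so quadratic reciprocity gives (49/111) = (111/49). Reduce: 111 ≡ 13 (mod 49). Now have (13/49).
13 ≡ 1 (mod 4), so quadratic reciprocity gives (13/49) = (49/13). Reduce: 49 ≡ 10 (mod 13). Now have (10/13).
Factor out 2: 10 = 2·5. Since 13 ≡ 5 (mod 8), (2/13) = -1. Now have -(5/13).
5 ≡ 1 (mod 4), so quadratic reciprocity gives (5/13) = (13/5). Reduce: 13 ≡ 3 (mod 5). Now have -(3/5).
5 ≡ 1 (mod 4), so quadratic reciprocity gives (3/5) = (5/3). Reduce: 5 ≡ 2 (mod 3). Now have -(2/3).
Factor out 2: 2 = 2. Since 3 ≡ 3 (mod 8), (2/3) = -1. Now have (1/3).
(1/3) = 1. Collecting the sign factors: 1.
Product: (-1)·(1) = -1.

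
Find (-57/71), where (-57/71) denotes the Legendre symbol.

Pull out -1: (-57/71) = (-1/71)·(57/71). Since 71 ≡ 3 (mod 4), (-1/71) = -1. Now have -(57/71).
57 ≡ 1 (mod 4), so quadratic reciprocity gives (57/71) = (71/57). Reduce: 71 ≡ 14 (mod 57). Now have -(14/57).
Factor out 2: 14 = 2·7. Since 57 ≡ 1 (mod 8), (2/57) = +1. Now have -(7/57).
57 ≡ 1 (mod 4), so quadratic reciprocity gives (7/57) = (57/7). Reduce: 57 ≡ 1 (mod 7). Now have -(1/7).
(1/7) = 1. Collecting the sign factors: -1.

-1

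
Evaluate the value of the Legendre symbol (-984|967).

(-984|967)
  = -(984|967)    [967 ≡ 3 mod 4 ⇒ (-1|967) = -1]
  = -(17|967)    [984 ≡ 17 mod 967]
  = -(967|17)    [QR: 17 ≡ 1 mod 4, sign kept]
  = -(15|17)    [967 ≡ 15 mod 17]
  = -(17|15)    [QR: 17 ≡ 1 mod 4, sign kept]
  = -(2|15)    [17 ≡ 2 mod 15]
  = -(1|15)    [15 ≡ 7 mod 8 ⇒ (2|15) = +1]
  = -1    [(1|15) = 1]

-1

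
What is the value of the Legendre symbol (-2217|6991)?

-1

Reduce the numerator: -2217 ≡ 4774 (mod 6991), so (-2217|6991) = (4774|6991).
Factor out 2: 4774 = 2·2387. Since 6991 ≡ 7 (mod 8), (2|6991) = +1. Now have (2387|6991).
Both 2387 ≡ 3 and 6991 ≡ 3 (mod 4), so reciprocity gives (2387|6991) = -(6991|2387). Reduce: 6991 ≡ 2217 (mod 2387). Now have -(2217|2387).
2217 ≡ 1 (mod 4), so quadratic reciprocity gives (2217|2387) = (2387|2217). Reduce: 2387 ≡ 170 (mod 2217). Now have -(170|2217).
Factor out 2: 170 = 2·85. Since 2217 ≡ 1 (mod 8), (2|2217) = +1. Now have -(85|2217).
85 ≡ 1 (mod 4), so quadratic reciprocity gives (85|2217) = (2217|85). Reduce: 2217 ≡ 7 (mod 85). Now have -(7|85).
85 ≡ 1 (mod 4), so quadratic reciprocity gives (7|85) = (85|7). Reduce: 85 ≡ 1 (mod 7). Now have -(1|7).
(1|7) = 1. Collecting the sign factors: -1.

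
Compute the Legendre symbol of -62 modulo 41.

1

(-62|41)
  = (20|41)    [-62 ≡ 20 mod 41]
  = (5|41)    [41 ≡ 1 mod 8 ⇒ (2|41)^2 = +1]
  = (41|5)    [QR: 5 ≡ 1 mod 4, sign kept]
  = (1|5)    [41 ≡ 1 mod 5]
  = 1    [(1|5) = 1]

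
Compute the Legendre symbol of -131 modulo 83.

(-131/83)
  = -(131/83)    [83 ≡ 3 mod 4 ⇒ (-1/83) = -1]
  = -(48/83)    [131 ≡ 48 mod 83]
  = -(3/83)    [83 ≡ 3 mod 8 ⇒ (2/83)^4 = +1]
  = (83/3)    [QR: both ≡ 3 mod 4, sign flips]
  = (2/3)    [83 ≡ 2 mod 3]
  = -(1/3)    [3 ≡ 3 mod 8 ⇒ (2/3) = -1]
  = -1    [(1/3) = 1]

-1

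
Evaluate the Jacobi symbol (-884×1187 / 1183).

0

By multiplicativity, (-884·1187 / 1183) = (-884 / 1183)·(1187 / 1183).
First factor (-884 / 1183):
Reduce the numerator: -884 ≡ 299 (mod 1183), so (-884 / 1183) = (299 / 1183).
Both 299 ≡ 3 and 1183 ≡ 3 (mod 4), so reciprocity gives (299 / 1183) = -(1183 / 299). Reduce: 1183 ≡ 286 (mod 299). Now have -(286 / 299).
Factor out 2: 286 = 2·143. Since 299 ≡ 3 (mod 8), (2 / 299) = -1. Now have (143 / 299).
Both 143 ≡ 3 and 299 ≡ 3 (mod 4), so reciprocity gives (143 / 299) = -(299 / 143). Reduce: 299 ≡ 13 (mod 143). Now have -(13 / 143).
13 ≡ 1 (mod 4), so quadratic reciprocity gives (13 / 143) = (143 / 13). Reduce: 143 ≡ 0 (mod 13). Now have -(0 / 13).
The numerator is now 0 with denominator 13 > 1: the symbol is 0.
Second factor (1187 / 1183):
Reduce the numerator: 1187 ≡ 4 (mod 1183), so (1187 / 1183) = (4 / 1183).
Factor out 2: 4 = 2^2. Since 1183 ≡ 7 (mod 8), (2 / 1183) = +1, and (2 / 1183)^2 = +1. Now have (1 / 1183).
(1 / 1183) = 1. Collecting the sign factors: 1.
Product: (0)·(1) = 0.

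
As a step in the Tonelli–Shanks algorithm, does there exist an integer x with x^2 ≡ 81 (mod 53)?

yes

(81/53)
  = (28/53)    [81 ≡ 28 mod 53]
  = (7/53)    [53 ≡ 5 mod 8 ⇒ (2/53)^2 = +1]
  = (53/7)    [QR: 53 ≡ 1 mod 4, sign kept]
  = (4/7)    [53 ≡ 4 mod 7]
  = (1/7)    [7 ≡ 7 mod 8 ⇒ (2/7)^2 = +1]
  = 1    [(1/7) = 1]
The Legendre symbol is 1, so x^2 ≡ 81 (mod 53) has solution.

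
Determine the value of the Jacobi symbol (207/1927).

(207/1927)
  = -(1927/207)    [QR: both ≡ 3 mod 4, sign flips]
  = -(64/207)    [1927 ≡ 64 mod 207]
  = -(1/207)    [207 ≡ 7 mod 8 ⇒ (2/207)^6 = +1]
  = -1    [(1/207) = 1]

-1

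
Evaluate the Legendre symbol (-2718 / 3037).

-1

Pull out -1: (-2718 / 3037) = (-1 / 3037)·(2718 / 3037). Since 3037 ≡ 1 (mod 4), (-1 / 3037) = +1. Now have (2718 / 3037).
Factor out 2: 2718 = 2·1359. Since 3037 ≡ 5 (mod 8), (2 / 3037) = -1. Now have -(1359 / 3037).
3037 ≡ 1 (mod 4), so quadratic reciprocity gives (1359 / 3037) = (3037 / 1359). Reduce: 3037 ≡ 319 (mod 1359). Now have -(319 / 1359).
Both 319 ≡ 3 and 1359 ≡ 3 (mod 4), so reciprocity gives (319 / 1359) = -(1359 / 319). Reduce: 1359 ≡ 83 (mod 319). Now have (83 / 319).
Both 83 ≡ 3 and 319 ≡ 3 (mod 4), so reciprocity gives (83 / 319) = -(319 / 83). Reduce: 319 ≡ 70 (mod 83). Now have -(70 / 83).
Factor out 2: 70 = 2·35. Since 83 ≡ 3 (mod 8), (2 / 83) = -1. Now have (35 / 83).
Both 35 ≡ 3 and 83 ≡ 3 (mod 4), so reciprocity gives (35 / 83) = -(83 / 35). Reduce: 83 ≡ 13 (mod 35). Now have -(13 / 35).
13 ≡ 1 (mod 4), so quadratic reciprocity gives (13 / 35) = (35 / 13). Reduce: 35 ≡ 9 (mod 13). Now have -(9 / 13).
9 ≡ 1 (mod 4), so quadratic reciprocity gives (9 / 13) = (13 / 9). Reduce: 13 ≡ 4 (mod 9). Now have -(4 / 9).
Factor out 2: 4 = 2^2. Since 9 ≡ 1 (mod 8), (2 / 9) = +1, and (2 / 9)^2 = +1. Now have -(1 / 9).
(1 / 9) = 1. Collecting the sign factors: -1.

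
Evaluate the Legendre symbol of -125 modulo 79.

-1

Reduce the numerator: -125 ≡ 33 (mod 79), so (-125/79) = (33/79).
33 ≡ 1 (mod 4), so quadratic reciprocity gives (33/79) = (79/33). Reduce: 79 ≡ 13 (mod 33). Now have (13/33).
13 ≡ 1 (mod 4), so quadratic reciprocity gives (13/33) = (33/13). Reduce: 33 ≡ 7 (mod 13). Now have (7/13).
13 ≡ 1 (mod 4), so quadratic reciprocity gives (7/13) = (13/7). Reduce: 13 ≡ 6 (mod 7). Now have (6/7).
Factor out 2: 6 = 2·3. Since 7 ≡ 7 (mod 8), (2/7) = +1. Now have (3/7).
Both 3 ≡ 3 and 7 ≡ 3 (mod 4), so reciprocity gives (3/7) = -(7/3). Reduce: 7 ≡ 1 (mod 3). Now have -(1/3).
(1/3) = 1. Collecting the sign factors: -1.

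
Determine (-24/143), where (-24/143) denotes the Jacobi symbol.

Pull out -1: (-24/143) = (-1/143)·(24/143). Since 143 ≡ 3 (mod 4), (-1/143) = -1. Now have -(24/143).
Factor out 2: 24 = 2^3·3. Since 143 ≡ 7 (mod 8), (2/143) = +1, and (2/143)^3 = +1. Now have -(3/143).
Both 3 ≡ 3 and 143 ≡ 3 (mod 4), so reciprocity gives (3/143) = -(143/3). Reduce: 143 ≡ 2 (mod 3). Now have (2/3).
Factor out 2: 2 = 2. Since 3 ≡ 3 (mod 8), (2/3) = -1. Now have -(1/3).
(1/3) = 1. Collecting the sign factors: -1.

-1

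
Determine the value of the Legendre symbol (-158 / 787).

-1

(-158 / 787)
  = (629 / 787)    [-158 ≡ 629 mod 787]
  = (787 / 629)    [QR: 629 ≡ 1 mod 4, sign kept]
  = (158 / 629)    [787 ≡ 158 mod 629]
  = -(79 / 629)    [629 ≡ 5 mod 8 ⇒ (2 / 629) = -1]
  = -(629 / 79)    [QR: 629 ≡ 1 mod 4, sign kept]
  = -(76 / 79)    [629 ≡ 76 mod 79]
  = -(19 / 79)    [79 ≡ 7 mod 8 ⇒ (2 / 79)^2 = +1]
  = (79 / 19)    [QR: both ≡ 3 mod 4, sign flips]
  = (3 / 19)    [79 ≡ 3 mod 19]
  = -(19 / 3)    [QR: both ≡ 3 mod 4, sign flips]
  = -(1 / 3)    [19 ≡ 1 mod 3]
  = -1    [(1 / 3) = 1]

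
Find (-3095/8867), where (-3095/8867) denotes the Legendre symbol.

-1

(-3095/8867)
  = -(3095/8867)    [8867 ≡ 3 mod 4 ⇒ (-1/8867) = -1]
  = (8867/3095)    [QR: both ≡ 3 mod 4, sign flips]
  = (2677/3095)    [8867 ≡ 2677 mod 3095]
  = (3095/2677)    [QR: 2677 ≡ 1 mod 4, sign kept]
  = (418/2677)    [3095 ≡ 418 mod 2677]
  = -(209/2677)    [2677 ≡ 5 mod 8 ⇒ (2/2677) = -1]
  = -(2677/209)    [QR: 209 ≡ 1 mod 4, sign kept]
  = -(169/209)    [2677 ≡ 169 mod 209]
  = -(209/169)    [QR: 169 ≡ 1 mod 4, sign kept]
  = -(40/169)    [209 ≡ 40 mod 169]
  = -(5/169)    [169 ≡ 1 mod 8 ⇒ (2/169)^3 = +1]
  = -(169/5)    [QR: 5 ≡ 1 mod 4, sign kept]
  = -(4/5)    [169 ≡ 4 mod 5]
  = -(1/5)    [5 ≡ 5 mod 8 ⇒ (2/5)^2 = +1]
  = -1    [(1/5) = 1]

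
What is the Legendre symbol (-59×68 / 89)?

-1

By multiplicativity, (-59·68 / 89) = (-59 / 89)·(68 / 89).
First factor (-59 / 89):
Pull out -1: (-59 / 89) = (-1 / 89)·(59 / 89). Since 89 ≡ 1 (mod 4), (-1 / 89) = +1. Now have (59 / 89).
89 ≡ 1 (mod 4), so quadratic reciprocity gives (59 / 89) = (89 / 59). Reduce: 89 ≡ 30 (mod 59). Now have (30 / 59).
Factor out 2: 30 = 2·15. Since 59 ≡ 3 (mod 8), (2 / 59) = -1. Now have -(15 / 59).
Both 15 ≡ 3 and 59 ≡ 3 (mod 4), so reciprocity gives (15 / 59) = -(59 / 15). Reduce: 59 ≡ 14 (mod 15). Now have (14 / 15).
Factor out 2: 14 = 2·7. Since 15 ≡ 7 (mod 8), (2 / 15) = +1. Now have (7 / 15).
Both 7 ≡ 3 and 15 ≡ 3 (mod 4), so reciprocity gives (7 / 15) = -(15 / 7). Reduce: 15 ≡ 1 (mod 7). Now have -(1 / 7).
(1 / 7) = 1. Collecting the sign factors: -1.
Second factor (68 / 89):
Factor out 2: 68 = 2^2·17. Since 89 ≡ 1 (mod 8), (2 / 89) = +1, and (2 / 89)^2 = +1. Now have (17 / 89).
17 ≡ 1 (mod 4), so quadratic reciprocity gives (17 / 89) = (89 / 17). Reduce: 89 ≡ 4 (mod 17). Now have (4 / 17).
Factor out 2: 4 = 2^2. Since 17 ≡ 1 (mod 8), (2 / 17) = +1, and (2 / 17)^2 = +1. Now have (1 / 17).
(1 / 17) = 1. Collecting the sign factors: 1.
Product: (-1)·(1) = -1.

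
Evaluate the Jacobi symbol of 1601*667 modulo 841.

By multiplicativity, (1601·667 / 841) = (1601 / 841)·(667 / 841).
First factor (1601 / 841):
(1601 / 841)
  = (760 / 841)    [1601 ≡ 760 mod 841]
  = (95 / 841)    [841 ≡ 1 mod 8 ⇒ (2 / 841)^3 = +1]
  = (841 / 95)    [QR: 841 ≡ 1 mod 4, sign kept]
  = (81 / 95)    [841 ≡ 81 mod 95]
  = (95 / 81)    [QR: 81 ≡ 1 mod 4, sign kept]
  = (14 / 81)    [95 ≡ 14 mod 81]
  = (7 / 81)    [81 ≡ 1 mod 8 ⇒ (2 / 81) = +1]
  = (81 / 7)    [QR: 81 ≡ 1 mod 4, sign kept]
  = (4 / 7)    [81 ≡ 4 mod 7]
  = (1 / 7)    [7 ≡ 7 mod 8 ⇒ (2 / 7)^2 = +1]
  = 1    [(1 / 7) = 1]
Second factor (667 / 841):
(667 / 841)
  = (841 / 667)    [QR: 841 ≡ 1 mod 4, sign kept]
  = (174 / 667)    [841 ≡ 174 mod 667]
  = -(87 / 667)    [667 ≡ 3 mod 8 ⇒ (2 / 667) = -1]
  = (667 / 87)    [QR: both ≡ 3 mod 4, sign flips]
  = (58 / 87)    [667 ≡ 58 mod 87]
  = (29 / 87)    [87 ≡ 7 mod 8 ⇒ (2 / 87) = +1]
  = (87 / 29)    [QR: 29 ≡ 1 mod 4, sign kept]
  = (0 / 29)    [87 ≡ 0 mod 29]
  = 0    [numerator 0, gcd > 1]
Product: (1)·(0) = 0.

0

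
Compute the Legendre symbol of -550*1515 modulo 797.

1

By multiplicativity, (-550·1515/797) = (-550/797)·(1515/797).
First factor (-550/797):
(-550/797)
  = (550/797)    [797 ≡ 1 mod 4 ⇒ (-1/797) = +1]
  = -(275/797)    [797 ≡ 5 mod 8 ⇒ (2/797) = -1]
  = -(797/275)    [QR: 797 ≡ 1 mod 4, sign kept]
  = -(247/275)    [797 ≡ 247 mod 275]
  = (275/247)    [QR: both ≡ 3 mod 4, sign flips]
  = (28/247)    [275 ≡ 28 mod 247]
  = (7/247)    [247 ≡ 7 mod 8 ⇒ (2/247)^2 = +1]
  = -(247/7)    [QR: both ≡ 3 mod 4, sign flips]
  = -(2/7)    [247 ≡ 2 mod 7]
  = -(1/7)    [7 ≡ 7 mod 8 ⇒ (2/7) = +1]
  = -1    [(1/7) = 1]
Second factor (1515/797):
(1515/797)
  = (718/797)    [1515 ≡ 718 mod 797]
  = -(359/797)    [797 ≡ 5 mod 8 ⇒ (2/797) = -1]
  = -(797/359)    [QR: 797 ≡ 1 mod 4, sign kept]
  = -(79/359)    [797 ≡ 79 mod 359]
  = (359/79)    [QR: both ≡ 3 mod 4, sign flips]
  = (43/79)    [359 ≡ 43 mod 79]
  = -(79/43)    [QR: both ≡ 3 mod 4, sign flips]
  = -(36/43)    [79 ≡ 36 mod 43]
  = -(9/43)    [43 ≡ 3 mod 8 ⇒ (2/43)^2 = +1]
  = -(43/9)    [QR: 9 ≡ 1 mod 4, sign kept]
  = -(7/9)    [43 ≡ 7 mod 9]
  = -(9/7)    [QR: 9 ≡ 1 mod 4, sign kept]
  = -(2/7)    [9 ≡ 2 mod 7]
  = -(1/7)    [7 ≡ 7 mod 8 ⇒ (2/7) = +1]
  = -1    [(1/7) = 1]
Product: (-1)·(-1) = 1.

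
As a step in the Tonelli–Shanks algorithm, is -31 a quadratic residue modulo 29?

no

(-31|29)
  = (27|29)    [-31 ≡ 27 mod 29]
  = (29|27)    [QR: 29 ≡ 1 mod 4, sign kept]
  = (2|27)    [29 ≡ 2 mod 27]
  = -(1|27)    [27 ≡ 3 mod 8 ⇒ (2|27) = -1]
  = -1    [(1|27) = 1]
(-31|29) = -1, and 29 is prime, so -31 is not a quadratic residue mod 29.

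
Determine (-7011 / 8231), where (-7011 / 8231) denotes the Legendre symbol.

1

(-7011 / 8231)
  = (1220 / 8231)    [-7011 ≡ 1220 mod 8231]
  = (305 / 8231)    [8231 ≡ 7 mod 8 ⇒ (2 / 8231)^2 = +1]
  = (8231 / 305)    [QR: 305 ≡ 1 mod 4, sign kept]
  = (301 / 305)    [8231 ≡ 301 mod 305]
  = (305 / 301)    [QR: 301 ≡ 1 mod 4, sign kept]
  = (4 / 301)    [305 ≡ 4 mod 301]
  = (1 / 301)    [301 ≡ 5 mod 8 ⇒ (2 / 301)^2 = +1]
  = 1    [(1 / 301) = 1]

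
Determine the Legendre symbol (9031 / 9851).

Both 9031 ≡ 3 and 9851 ≡ 3 (mod 4), so reciprocity gives (9031 / 9851) = -(9851 / 9031). Reduce: 9851 ≡ 820 (mod 9031). Now have -(820 / 9031).
Factor out 2: 820 = 2^2·205. Since 9031 ≡ 7 (mod 8), (2 / 9031) = +1, and (2 / 9031)^2 = +1. Now have -(205 / 9031).
205 ≡ 1 (mod 4), so quadratic reciprocity gives (205 / 9031) = (9031 / 205). Reduce: 9031 ≡ 11 (mod 205). Now have -(11 / 205).
205 ≡ 1 (mod 4), so quadratic reciprocity gives (11 / 205) = (205 / 11). Reduce: 205 ≡ 7 (mod 11). Now have -(7 / 11).
Both 7 ≡ 3 and 11 ≡ 3 (mod 4), so reciprocity gives (7 / 11) = -(11 / 7). Reduce: 11 ≡ 4 (mod 7). Now have (4 / 7).
Factor out 2: 4 = 2^2. Since 7 ≡ 7 (mod 8), (2 / 7) = +1, and (2 / 7)^2 = +1. Now have (1 / 7).
(1 / 7) = 1. Collecting the sign factors: 1.

1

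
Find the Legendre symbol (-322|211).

Reduce the numerator: -322 ≡ 100 (mod 211), so (-322|211) = (100|211).
Factor out 2: 100 = 2^2·25. Since 211 ≡ 3 (mod 8), (2|211) = -1, and (2|211)^2 = +1. Now have (25|211).
25 ≡ 1 (mod 4), so quadratic reciprocity gives (25|211) = (211|25). Reduce: 211 ≡ 11 (mod 25). Now have (11|25).
25 ≡ 1 (mod 4), so quadratic reciprocity gives (11|25) = (25|11). Reduce: 25 ≡ 3 (mod 11). Now have (3|11).
Both 3 ≡ 3 and 11 ≡ 3 (mod 4), so reciprocity gives (3|11) = -(11|3). Reduce: 11 ≡ 2 (mod 3). Now have -(2|3).
Factor out 2: 2 = 2. Since 3 ≡ 3 (mod 8), (2|3) = -1. Now have (1|3).
(1|3) = 1. Collecting the sign factors: 1.

1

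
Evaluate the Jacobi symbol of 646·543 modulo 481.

By multiplicativity, (646·543/481) = (646/481)·(543/481).
First factor (646/481):
Reduce the numerator: 646 ≡ 165 (mod 481), so (646/481) = (165/481).
165 ≡ 1 (mod 4), so quadratic reciprocity gives (165/481) = (481/165). Reduce: 481 ≡ 151 (mod 165). Now have (151/165).
165 ≡ 1 (mod 4), so quadratic reciprocity gives (151/165) = (165/151). Reduce: 165 ≡ 14 (mod 151). Now have (14/151).
Factor out 2: 14 = 2·7. Since 151 ≡ 7 (mod 8), (2/151) = +1. Now have (7/151).
Both 7 ≡ 3 and 151 ≡ 3 (mod 4), so reciprocity gives (7/151) = -(151/7). Reduce: 151 ≡ 4 (mod 7). Now have -(4/7).
Factor out 2: 4 = 2^2. Since 7 ≡ 7 (mod 8), (2/7) = +1, and (2/7)^2 = +1. Now have -(1/7).
(1/7) = 1. Collecting the sign factors: -1.
Second factor (543/481):
Reduce the numerator: 543 ≡ 62 (mod 481), so (543/481) = (62/481).
Factor out 2: 62 = 2·31. Since 481 ≡ 1 (mod 8), (2/481) = +1. Now have (31/481).
481 ≡ 1 (mod 4), so quadratic reciprocity gives (31/481) = (481/31). Reduce: 481 ≡ 16 (mod 31). Now have (16/31).
Factor out 2: 16 = 2^4. Since 31 ≡ 7 (mod 8), (2/31) = +1, and (2/31)^4 = +1. Now have (1/31).
(1/31) = 1. Collecting the sign factors: 1.
Product: (-1)·(1) = -1.

-1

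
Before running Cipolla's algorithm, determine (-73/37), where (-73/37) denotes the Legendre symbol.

1

(-73/37)
  = (73/37)    [37 ≡ 1 mod 4 ⇒ (-1/37) = +1]
  = (36/37)    [73 ≡ 36 mod 37]
  = (9/37)    [37 ≡ 5 mod 8 ⇒ (2/37)^2 = +1]
  = (37/9)    [QR: 9 ≡ 1 mod 4, sign kept]
  = (1/9)    [37 ≡ 1 mod 9]
  = 1    [(1/9) = 1]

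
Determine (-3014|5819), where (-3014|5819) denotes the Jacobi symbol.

Pull out -1: (-3014|5819) = (-1|5819)·(3014|5819). Since 5819 ≡ 3 (mod 4), (-1|5819) = -1. Now have -(3014|5819).
Factor out 2: 3014 = 2·1507. Since 5819 ≡ 3 (mod 8), (2|5819) = -1. Now have (1507|5819).
Both 1507 ≡ 3 and 5819 ≡ 3 (mod 4), so reciprocity gives (1507|5819) = -(5819|1507). Reduce: 5819 ≡ 1298 (mod 1507). Now have -(1298|1507).
Factor out 2: 1298 = 2·649. Since 1507 ≡ 3 (mod 8), (2|1507) = -1. Now have (649|1507).
649 ≡ 1 (mod 4), so quadratic reciprocity gives (649|1507) = (1507|649). Reduce: 1507 ≡ 209 (mod 649). Now have (209|649).
209 ≡ 1 (mod 4), so quadratic reciprocity gives (209|649) = (649|209). Reduce: 649 ≡ 22 (mod 209). Now have (22|209).
Factor out 2: 22 = 2·11. Since 209 ≡ 1 (mod 8), (2|209) = +1. Now have (11|209).
209 ≡ 1 (mod 4), so quadratic reciprocity gives (11|209) = (209|11). Reduce: 209 ≡ 0 (mod 11). Now have (0|11).
The numerator is now 0 with denominator 11 > 1: the symbol is 0.

0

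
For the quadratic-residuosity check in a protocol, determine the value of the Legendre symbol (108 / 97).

(108 / 97)
  = (11 / 97)    [108 ≡ 11 mod 97]
  = (97 / 11)    [QR: 97 ≡ 1 mod 4, sign kept]
  = (9 / 11)    [97 ≡ 9 mod 11]
  = (11 / 9)    [QR: 9 ≡ 1 mod 4, sign kept]
  = (2 / 9)    [11 ≡ 2 mod 9]
  = (1 / 9)    [9 ≡ 1 mod 8 ⇒ (2 / 9) = +1]
  = 1    [(1 / 9) = 1]

1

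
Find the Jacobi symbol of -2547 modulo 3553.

Pull out -1: (-2547/3553) = (-1/3553)·(2547/3553). Since 3553 ≡ 1 (mod 4), (-1/3553) = +1. Now have (2547/3553).
3553 ≡ 1 (mod 4), so quadratic reciprocity gives (2547/3553) = (3553/2547). Reduce: 3553 ≡ 1006 (mod 2547). Now have (1006/2547).
Factor out 2: 1006 = 2·503. Since 2547 ≡ 3 (mod 8), (2/2547) = -1. Now have -(503/2547).
Both 503 ≡ 3 and 2547 ≡ 3 (mod 4), so reciprocity gives (503/2547) = -(2547/503). Reduce: 2547 ≡ 32 (mod 503). Now have (32/503).
Factor out 2: 32 = 2^5. Since 503 ≡ 7 (mod 8), (2/503) = +1, and (2/503)^5 = +1. Now have (1/503).
(1/503) = 1. Collecting the sign factors: 1.

1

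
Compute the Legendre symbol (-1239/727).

-1

(-1239/727)
  = -(1239/727)    [727 ≡ 3 mod 4 ⇒ (-1/727) = -1]
  = -(512/727)    [1239 ≡ 512 mod 727]
  = -(1/727)    [727 ≡ 7 mod 8 ⇒ (2/727)^9 = +1]
  = -1    [(1/727) = 1]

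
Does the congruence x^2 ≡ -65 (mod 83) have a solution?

(-65|83)
  = (18|83)    [-65 ≡ 18 mod 83]
  = -(9|83)    [83 ≡ 3 mod 8 ⇒ (2|83) = -1]
  = -(83|9)    [QR: 9 ≡ 1 mod 4, sign kept]
  = -(2|9)    [83 ≡ 2 mod 9]
  = -(1|9)    [9 ≡ 1 mod 8 ⇒ (2|9) = +1]
  = -1    [(1|9) = 1]
(-65|83) = -1, and 83 is prime, so -65 is not a quadratic residue mod 83.

no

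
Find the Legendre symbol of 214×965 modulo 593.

By multiplicativity, (214·965|593) = (214|593)·(965|593).
First factor (214|593):
Factor out 2: 214 = 2·107. Since 593 ≡ 1 (mod 8), (2|593) = +1. Now have (107|593).
593 ≡ 1 (mod 4), so quadratic reciprocity gives (107|593) = (593|107). Reduce: 593 ≡ 58 (mod 107). Now have (58|107).
Factor out 2: 58 = 2·29. Since 107 ≡ 3 (mod 8), (2|107) = -1. Now have -(29|107).
29 ≡ 1 (mod 4), so quadratic reciprocity gives (29|107) = (107|29). Reduce: 107 ≡ 20 (mod 29). Now have -(20|29).
Factor out 2: 20 = 2^2·5. Since 29 ≡ 5 (mod 8), (2|29) = -1, and (2|29)^2 = +1. Now have -(5|29).
5 ≡ 1 (mod 4), so quadratic reciprocity gives (5|29) = (29|5). Reduce: 29 ≡ 4 (mod 5). Now have -(4|5).
Factor out 2: 4 = 2^2. Since 5 ≡ 5 (mod 8), (2|5) = -1, and (2|5)^2 = +1. Now have -(1|5).
(1|5) = 1. Collecting the sign factors: -1.
Second factor (965|593):
Reduce the numerator: 965 ≡ 372 (mod 593), so (965|593) = (372|593).
Factor out 2: 372 = 2^2·93. Since 593 ≡ 1 (mod 8), (2|593) = +1, and (2|593)^2 = +1. Now have (93|593).
93 ≡ 1 (mod 4), so quadratic reciprocity gives (93|593) = (593|93). Reduce: 593 ≡ 35 (mod 93). Now have (35|93).
93 ≡ 1 (mod 4), so quadratic reciprocity gives (35|93) = (93|35). Reduce: 93 ≡ 23 (mod 35). Now have (23|35).
Both 23 ≡ 3 and 35 ≡ 3 (mod 4), so reciprocity gives (23|35) = -(35|23). Reduce: 35 ≡ 12 (mod 23). Now have -(12|23).
Factor out 2: 12 = 2^2·3. Since 23 ≡ 7 (mod 8), (2|23) = +1, and (2|23)^2 = +1. Now have -(3|23).
Both 3 ≡ 3 and 23 ≡ 3 (mod 4), so reciprocity gives (3|23) = -(23|3). Reduce: 23 ≡ 2 (mod 3). Now have (2|3).
Factor out 2: 2 = 2. Since 3 ≡ 3 (mod 8), (2|3) = -1. Now have -(1|3).
(1|3) = 1. Collecting the sign factors: -1.
Product: (-1)·(-1) = 1.

1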